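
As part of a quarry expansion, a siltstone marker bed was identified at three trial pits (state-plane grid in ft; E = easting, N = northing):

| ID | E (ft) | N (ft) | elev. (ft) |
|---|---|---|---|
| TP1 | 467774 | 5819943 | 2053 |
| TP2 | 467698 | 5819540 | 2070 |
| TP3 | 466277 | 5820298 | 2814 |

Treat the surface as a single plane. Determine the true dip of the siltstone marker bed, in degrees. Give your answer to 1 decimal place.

Let the plane be z = a·E + b·N + c.
TP2−TP1: −76a − 403b = 17;  TP3−TP1: −1497a + 355b = 761.
Solving gives a = −0.49616, b = 0.05139.
Gradient magnitude |∇z| = √(a² + b²) = √(0.24618 + 0.00264) = 0.49882.
True dip = arctan(0.49882) = 26.5°, dipping toward E (azimuth ≈ 096°).

26.5°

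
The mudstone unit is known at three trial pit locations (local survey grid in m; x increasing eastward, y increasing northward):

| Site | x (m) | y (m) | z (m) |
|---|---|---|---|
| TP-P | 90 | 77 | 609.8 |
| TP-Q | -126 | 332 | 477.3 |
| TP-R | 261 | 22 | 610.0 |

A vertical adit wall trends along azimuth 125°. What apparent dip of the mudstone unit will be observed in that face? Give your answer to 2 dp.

Let the plane be z = a·x + b·y + c.
TP-Q−TP-P: −216a + 255b = −132.5;  TP-R−TP-P: 171a − 55b = 0.2.
Solving gives a = −0.22810, b = −0.71282.
Unit vector along 125° is (sin 125°, cos 125°) = (0.8192, -0.5736).
Slope in that direction = a·(0.8192) + b·(-0.5736) = 0.22201.
Apparent dip = arctan|0.22201| = 12.52° (true dip is 36.8°, so apparent ≤ true as expected).

12.52°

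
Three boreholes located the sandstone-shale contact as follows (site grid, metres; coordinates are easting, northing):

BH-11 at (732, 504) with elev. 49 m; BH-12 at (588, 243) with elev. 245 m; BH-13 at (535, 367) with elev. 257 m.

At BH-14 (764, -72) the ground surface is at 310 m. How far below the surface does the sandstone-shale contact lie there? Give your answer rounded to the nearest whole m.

Two edge vectors: BH-11→BH-12 = (-144, -261, 196), BH-11→BH-13 = (-197, -137, 208).
Normal n = (BH-11→BH-12) × (BH-11→BH-13) = (-27436, -8660, -31689).
So ∂z/∂easting = −n_x/n_z = −0.86579 and ∂z/∂northing = −n_y/n_z = −0.27328.
Intercept c from BH-11: 49 + 633.76 + 137.73 = 820.49.
At (764, -72): z_contact = −661.5 + 19.7 + 820.49 = 178.7 m.
Depth below ground = 310 − 178.7 = 131 m.

131 m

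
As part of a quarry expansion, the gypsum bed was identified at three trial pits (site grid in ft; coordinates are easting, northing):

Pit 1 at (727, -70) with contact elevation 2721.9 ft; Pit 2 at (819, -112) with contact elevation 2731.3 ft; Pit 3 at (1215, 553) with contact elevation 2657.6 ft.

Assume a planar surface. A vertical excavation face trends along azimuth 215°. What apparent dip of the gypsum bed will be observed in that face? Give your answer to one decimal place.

Two edge vectors: Pit 1→Pit 2 = (92, -42, 9.4), Pit 1→Pit 3 = (488, 623, -64.3).
Normal n = (Pit 1→Pit 2) × (Pit 1→Pit 3) = (-3155.6, 10502.8, 77812).
So ∂z/∂easting = −n_x/n_z = 0.04055 and ∂z/∂northing = −n_y/n_z = −0.13498.
Unit vector along 215° is (sin 215°, cos 215°) = (-0.5736, -0.8192).
Slope in that direction = a·(-0.5736) + b·(-0.8192) = 0.08731.
Apparent dip = arctan|0.08731| = 5.0° (true dip is 8.0°, so apparent ≤ true as expected).

5.0°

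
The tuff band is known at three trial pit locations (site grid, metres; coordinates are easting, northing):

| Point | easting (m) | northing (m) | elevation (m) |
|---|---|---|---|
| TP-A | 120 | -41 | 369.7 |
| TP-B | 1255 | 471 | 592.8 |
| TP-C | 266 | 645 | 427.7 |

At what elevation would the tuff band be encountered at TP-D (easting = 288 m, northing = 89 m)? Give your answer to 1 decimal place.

Two edge vectors: TP-A→TP-B = (1135, 512, 223.1), TP-A→TP-C = (146, 686, 58).
Normal n = (TP-A→TP-B) × (TP-A→TP-C) = (-123350.6, -33257.4, 703858).
So ∂z/∂easting = −n_x/n_z = 0.175249 and ∂z/∂northing = −n_y/n_z = 0.047250.
Intercept c from TP-A: 369.7 − 21.03 + 1.94 = 350.61.
At (288, 89): z = 50.5 + 4.2 + 350.61 = 405.3 m.

405.3 m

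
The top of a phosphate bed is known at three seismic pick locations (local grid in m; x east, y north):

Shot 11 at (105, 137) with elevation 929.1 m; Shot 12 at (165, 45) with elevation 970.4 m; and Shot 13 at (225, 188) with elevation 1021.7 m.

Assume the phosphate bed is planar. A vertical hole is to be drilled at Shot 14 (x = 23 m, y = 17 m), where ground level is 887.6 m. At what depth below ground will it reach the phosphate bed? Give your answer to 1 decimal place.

Two edge vectors: Shot 11→Shot 12 = (60, -92, 41.3), Shot 11→Shot 13 = (120, 51, 92.6).
Normal n = (Shot 11→Shot 12) × (Shot 11→Shot 13) = (-10625.5, -600, 14100).
So ∂z/∂x = −n_x/n_z = 0.75358 and ∂z/∂y = −n_y/n_z = 0.04255.
Intercept c from Shot 11: 929.1 − 79.13 − 5.83 = 844.14.
At (23, 17): z_contact = 17.33 + 0.72 + 844.14 = 862.20 m.
Depth below ground = 887.6 − 862.20 = 25.4 m.

25.4 m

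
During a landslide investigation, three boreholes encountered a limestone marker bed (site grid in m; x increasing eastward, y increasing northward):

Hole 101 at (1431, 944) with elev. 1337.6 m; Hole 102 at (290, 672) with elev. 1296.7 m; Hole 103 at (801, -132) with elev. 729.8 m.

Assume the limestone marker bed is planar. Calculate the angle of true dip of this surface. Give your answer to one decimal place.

Let the plane be z = a·x + b·y + c.
Hole 102−Hole 101: −1141a − 272b = −40.9;  Hole 103−Hole 101: −630a − 1076b = −607.8.
Solving gives a = −0.11484, b = 0.63211.
Gradient magnitude |∇z| = √(a² + b²) = √(0.01319 + 0.39956) = 0.64246.
True dip = arctan(0.64246) = 32.7°, dipping toward S (azimuth ≈ 170°).

32.7°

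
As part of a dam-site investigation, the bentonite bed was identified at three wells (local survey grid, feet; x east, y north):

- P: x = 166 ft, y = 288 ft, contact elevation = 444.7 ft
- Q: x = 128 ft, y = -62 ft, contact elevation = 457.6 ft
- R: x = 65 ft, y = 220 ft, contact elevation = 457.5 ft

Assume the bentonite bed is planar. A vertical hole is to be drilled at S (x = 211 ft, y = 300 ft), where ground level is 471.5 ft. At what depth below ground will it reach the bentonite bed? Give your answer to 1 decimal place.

32.0 ft

Let the plane be z = a·x + b·y + c.
Q−P: −38a − 350b = 12.9;  R−P: −101a − 68b = 12.8.
Solving gives a = −0.10996, b = −0.02492.
Then c = 444.7 − a·166 − b·288 = 470.13.
At (211, 300): z_contact = −23.20 − 7.48 + 470.13 = 439.45 ft.
Depth below ground = 471.5 − 439.45 = 32.0 ft.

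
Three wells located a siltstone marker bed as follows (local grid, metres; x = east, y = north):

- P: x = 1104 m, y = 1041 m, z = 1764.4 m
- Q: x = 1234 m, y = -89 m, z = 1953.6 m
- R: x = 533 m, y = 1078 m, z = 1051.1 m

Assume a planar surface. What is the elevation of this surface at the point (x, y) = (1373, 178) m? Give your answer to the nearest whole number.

Two edge vectors: P→Q = (130, -1130, 189.2), P→R = (-571, 37, -713.3).
Normal n = (P→Q) × (P→R) = (799028.6, -15304.2, -640420).
So ∂z/∂x = −n_x/n_z = 1.24766 and ∂z/∂y = −n_y/n_z = −0.02390.
Intercept c from P: 1764.4 − 1377.42 + 24.88 = 411.86.
At (1373, 178): z = 1713.0 − 4.3 + 411.86 = 2120.6 m.

2121 m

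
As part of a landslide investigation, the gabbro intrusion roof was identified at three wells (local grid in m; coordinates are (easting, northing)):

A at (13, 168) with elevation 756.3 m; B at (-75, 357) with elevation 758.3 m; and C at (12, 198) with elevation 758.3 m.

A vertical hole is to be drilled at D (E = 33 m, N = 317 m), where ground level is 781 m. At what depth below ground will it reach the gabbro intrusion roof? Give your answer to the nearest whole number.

12 m

Let the plane be z = a·E + b·N + c.
B−A: −88a + 189b = 2;  C−A: −1a + 30b = 2.
Solving gives a = 0.12974, b = 0.07099.
Then c = 756.3 − a·13 − b·168 = 742.69.
At (33, 317): z_contact = 4.3 + 22.5 + 742.69 = 769.5 m.
Depth below ground = 781 − 769.5 = 12 m.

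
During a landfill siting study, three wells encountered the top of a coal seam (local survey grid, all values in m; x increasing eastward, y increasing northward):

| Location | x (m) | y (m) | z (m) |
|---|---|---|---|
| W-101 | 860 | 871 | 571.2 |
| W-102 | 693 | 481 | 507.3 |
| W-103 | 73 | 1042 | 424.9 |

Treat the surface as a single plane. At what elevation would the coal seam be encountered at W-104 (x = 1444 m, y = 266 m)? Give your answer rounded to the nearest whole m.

Let the plane be z = a·x + b·y + c.
W-102−W-101: −167a − 390b = −63.9;  W-103−W-101: −787a + 171b = −146.3.
Solving gives a = 0.20264, b = 0.07707.
Then c = 571.2 − a·860 − b·871 = 329.80.
At (1444, 266): z = 292.6 + 20.5 + 329.80 = 642.9 m.

643 m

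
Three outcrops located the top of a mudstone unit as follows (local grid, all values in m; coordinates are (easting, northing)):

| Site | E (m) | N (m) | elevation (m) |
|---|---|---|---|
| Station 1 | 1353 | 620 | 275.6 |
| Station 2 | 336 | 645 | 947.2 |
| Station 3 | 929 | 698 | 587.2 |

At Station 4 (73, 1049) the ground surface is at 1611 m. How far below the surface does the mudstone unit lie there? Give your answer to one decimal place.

Let the plane be z = a·E + b·N + c.
Station 2−Station 1: −1017a + 25b = 671.6;  Station 3−Station 1: −424a + 78b = 311.6.
Solving gives a = −0.648878, b = 0.467637.
Then c = 275.6 − a·1353 − b·620 = 863.60.
At (73, 1049): z_contact = −47.37 + 490.55 + 863.60 = 1306.78 m.
Depth below ground = 1611 − 1306.78 = 304.2 m.

304.2 m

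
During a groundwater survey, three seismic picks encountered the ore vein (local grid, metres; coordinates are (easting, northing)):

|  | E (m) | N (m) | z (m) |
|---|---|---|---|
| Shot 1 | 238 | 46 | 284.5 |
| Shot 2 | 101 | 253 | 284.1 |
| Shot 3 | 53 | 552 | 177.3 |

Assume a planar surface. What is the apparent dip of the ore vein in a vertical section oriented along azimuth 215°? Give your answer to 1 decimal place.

Two edge vectors: Shot 1→Shot 2 = (-137, 207, -0.4), Shot 1→Shot 3 = (-185, 506, -107.2).
Normal n = (Shot 1→Shot 2) × (Shot 1→Shot 3) = (-21988, -14612.4, -31027).
So ∂z/∂E = −n_x/n_z = −0.70867 and ∂z/∂N = −n_y/n_z = −0.47096.
Unit vector along 215° is (sin 215°, cos 215°) = (-0.5736, -0.8192).
Slope in that direction = a·(-0.5736) + b·(-0.8192) = 0.79226.
Apparent dip = arctan|0.79226| = 38.4° (true dip is 40.4°, so apparent ≤ true as expected).

38.4°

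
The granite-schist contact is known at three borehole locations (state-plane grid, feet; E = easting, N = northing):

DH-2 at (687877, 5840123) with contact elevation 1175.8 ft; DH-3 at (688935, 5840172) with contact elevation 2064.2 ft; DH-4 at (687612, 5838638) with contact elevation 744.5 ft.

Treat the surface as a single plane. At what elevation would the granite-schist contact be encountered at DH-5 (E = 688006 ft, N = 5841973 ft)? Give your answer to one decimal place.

1545.5 ft

Two edge vectors: DH-2→DH-3 = (1058, 49, 888.4), DH-2→DH-4 = (-265, -1485, -431.3).
Normal n = (DH-2→DH-3) × (DH-2→DH-4) = (1298140.3, 220889.4, -1558145).
So ∂z/∂E = −n_x/n_z = 0.833131897 and ∂z/∂N = −n_y/n_z = 0.141764342.
Intercept c from DH-2: 1175.8 − 573092.27 − 827921.19 = −1399837.66.
At (688006, 5841973): z = 573199.7 + 828183.5 − 1399837.66 = 1545.5 ft.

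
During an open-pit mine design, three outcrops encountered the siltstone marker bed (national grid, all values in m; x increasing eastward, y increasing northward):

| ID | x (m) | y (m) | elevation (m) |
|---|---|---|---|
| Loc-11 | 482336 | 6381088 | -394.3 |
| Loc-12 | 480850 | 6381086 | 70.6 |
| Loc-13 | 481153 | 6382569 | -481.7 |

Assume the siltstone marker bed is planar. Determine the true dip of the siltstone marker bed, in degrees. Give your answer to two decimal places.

23.71°

Let the plane be z = a·x + b·y + c.
Loc-12−Loc-11: −1486a − 2b = 464.9;  Loc-13−Loc-11: −1183a + 1481b = −87.4.
Solving gives a = −0.31244, b = −0.30858.
Gradient magnitude |∇z| = √(a² + b²) = √(0.09762 + 0.09522) = 0.43914.
True dip = arctan(0.43914) = 23.71°, dipping toward NE (azimuth ≈ 045°).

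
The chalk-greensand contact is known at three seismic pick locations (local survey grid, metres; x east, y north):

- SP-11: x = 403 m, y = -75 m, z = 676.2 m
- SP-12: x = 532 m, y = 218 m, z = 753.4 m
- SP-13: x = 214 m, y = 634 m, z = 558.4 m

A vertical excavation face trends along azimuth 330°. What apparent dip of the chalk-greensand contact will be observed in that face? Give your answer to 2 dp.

Let the plane be z = a·x + b·y + c.
SP-12−SP-11: 129a + 293b = 77.2;  SP-13−SP-11: −189a + 709b = −117.8.
Solving gives a = 0.60781, b = −0.00412.
Unit vector along 330° is (sin 330°, cos 330°) = (-0.5000, 0.8660).
Slope in that direction = a·(-0.5000) + b·(0.8660) = −0.30748.
Apparent dip = arctan|0.30748| = 17.09° (true dip is 31.3°, so apparent ≤ true as expected).

17.09°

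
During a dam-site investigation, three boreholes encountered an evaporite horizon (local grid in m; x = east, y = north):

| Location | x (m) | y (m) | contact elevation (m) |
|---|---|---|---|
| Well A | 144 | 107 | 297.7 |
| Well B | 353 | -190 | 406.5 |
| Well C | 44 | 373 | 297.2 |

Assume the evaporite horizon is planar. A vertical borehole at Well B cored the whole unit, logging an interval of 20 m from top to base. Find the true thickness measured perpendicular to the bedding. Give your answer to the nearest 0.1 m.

12.9 m

Let the plane be z = a·x + b·y + c.
Well B−Well A: 209a − 297b = 108.8;  Well C−Well A: −100a + 266b = −0.5.
Solving gives a = 1.11193, b = 0.41614.
|∇z| = √(a²+b²) = 1.18725, so dip δ = arctan(1.18725) = 49.89°.
True thickness = vertical thickness × cos δ = 20 × cos 49.89° = 12.9 m.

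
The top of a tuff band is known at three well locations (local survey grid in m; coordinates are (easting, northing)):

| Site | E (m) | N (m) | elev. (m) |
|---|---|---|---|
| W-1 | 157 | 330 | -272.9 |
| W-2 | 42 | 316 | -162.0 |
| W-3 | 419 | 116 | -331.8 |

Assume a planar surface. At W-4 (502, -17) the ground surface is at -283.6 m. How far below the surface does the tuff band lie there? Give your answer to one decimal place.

15.5 m

Let the plane be z = a·E + b·N + c.
W-2−W-1: −115a − 14b = 110.9;  W-3−W-1: 262a − 214b = −58.9.
Solving gives a = −0.86842, b = −0.78797.
Then c = -272.9 − a·157 − b·330 = 123.47.
At (502, -17): z_contact = −435.95 + 13.40 + 123.47 = -299.08 m.
Depth below ground = -283.6 − (-299.08) = 15.5 m.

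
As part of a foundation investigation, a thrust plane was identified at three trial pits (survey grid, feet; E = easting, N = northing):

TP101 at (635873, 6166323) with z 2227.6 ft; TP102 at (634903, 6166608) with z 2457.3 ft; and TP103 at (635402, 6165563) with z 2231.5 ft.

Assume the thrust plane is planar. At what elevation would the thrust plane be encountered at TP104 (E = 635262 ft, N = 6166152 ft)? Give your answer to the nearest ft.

Let the plane be z = a·E + b·N + c.
TP102−TP101: −970a + 285b = 229.7;  TP103−TP101: −471a − 760b = 3.9.
Solving gives a = −0.20160253, b = 0.11980894.
Then c = 2227.6 − a·635873 − b·6166323 = −608359.39.
At (635262, 6166152): z = −128070.4 + 738760.1 − 608359.39 = 2330.3 ft.

2330 ft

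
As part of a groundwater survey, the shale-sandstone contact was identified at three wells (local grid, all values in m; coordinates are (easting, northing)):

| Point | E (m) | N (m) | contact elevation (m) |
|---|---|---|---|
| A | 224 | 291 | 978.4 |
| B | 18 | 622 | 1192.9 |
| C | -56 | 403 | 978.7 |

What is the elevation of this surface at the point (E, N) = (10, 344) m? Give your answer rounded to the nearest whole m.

Let the plane be z = a·E + b·N + c.
B−A: −206a + 331b = 214.5;  C−A: −280a + 112b = 0.3.
Solving gives a = 0.34371, b = 0.86194.
Then c = 978.4 − a·224 − b·291 = 650.58.
At (10, 344): z = 3.4 + 296.5 + 650.58 = 950.5 m.

951 m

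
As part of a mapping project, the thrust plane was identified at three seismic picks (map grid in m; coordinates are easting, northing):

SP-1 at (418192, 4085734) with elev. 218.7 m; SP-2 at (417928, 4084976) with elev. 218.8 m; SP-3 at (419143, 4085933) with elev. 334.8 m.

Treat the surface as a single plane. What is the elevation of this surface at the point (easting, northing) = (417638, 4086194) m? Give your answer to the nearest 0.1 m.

Let the plane be z = a·easting + b·northing + c.
SP-2−SP-1: −264a − 758b = 0.1;  SP-3−SP-1: 951a + 199b = 116.1.
Solving gives a = 0.131708518, b = −0.046004022.
Then c = 218.7 − a·418192 − b·4085734 = 133099.45.
At (417638, 4086194): z = 55006.5 − 187981.4 + 133099.45 = 124.6 m.

124.6 m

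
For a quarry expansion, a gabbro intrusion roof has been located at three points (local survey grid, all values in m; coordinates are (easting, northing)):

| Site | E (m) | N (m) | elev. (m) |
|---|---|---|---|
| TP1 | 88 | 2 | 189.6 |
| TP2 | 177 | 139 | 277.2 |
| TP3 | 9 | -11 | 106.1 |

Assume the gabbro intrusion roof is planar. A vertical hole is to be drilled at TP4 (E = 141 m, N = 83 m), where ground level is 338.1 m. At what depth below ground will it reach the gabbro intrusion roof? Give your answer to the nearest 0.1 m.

96.3 m

Let the plane be z = a·E + b·N + c.
TP2−TP1: 89a + 137b = 87.6;  TP3−TP1: −79a − 13b = −83.5.
Solving gives a = 1.06566, b = −0.05288.
Then c = 189.6 − a·88 − b·2 = 95.93.
At (141, 83): z_contact = 150.26 − 4.39 + 95.93 = 241.80 m.
Depth below ground = 338.1 − 241.80 = 96.3 m.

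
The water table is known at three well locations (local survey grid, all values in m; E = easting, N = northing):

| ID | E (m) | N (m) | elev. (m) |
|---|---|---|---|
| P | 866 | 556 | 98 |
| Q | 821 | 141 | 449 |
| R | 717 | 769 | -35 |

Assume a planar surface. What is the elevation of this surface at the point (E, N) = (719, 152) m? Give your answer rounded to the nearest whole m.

Two edge vectors: P→Q = (-45, -415, 351), P→R = (-149, 213, -133).
Normal n = (P→Q) × (P→R) = (-19568, -58284, -71420).
So ∂z/∂E = −n_x/n_z = −0.27398 and ∂z/∂N = −n_y/n_z = −0.81607.
Intercept c from P: 98 + 237.27 + 453.74 = 789.01.
At (719, 152): z = −197.0 − 124.0 + 789.01 = 468.0 m.

468 m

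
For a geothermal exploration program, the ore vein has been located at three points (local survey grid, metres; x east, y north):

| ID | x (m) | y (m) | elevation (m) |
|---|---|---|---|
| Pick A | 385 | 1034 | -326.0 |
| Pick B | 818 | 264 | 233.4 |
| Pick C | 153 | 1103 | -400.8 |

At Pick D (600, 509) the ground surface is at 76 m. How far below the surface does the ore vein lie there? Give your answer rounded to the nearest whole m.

Two edge vectors: Pick A→Pick B = (433, -770, 559.4), Pick A→Pick C = (-232, 69, -74.8).
Normal n = (Pick A→Pick B) × (Pick A→Pick C) = (18997.4, -97392.4, -148763).
So ∂z/∂x = −n_x/n_z = 0.12770 and ∂z/∂y = −n_y/n_z = −0.65468.
Intercept c from Pick A: -326 − 49.17 + 676.94 = 301.78.
At (600, 509): z_contact = 76.6 − 333.2 + 301.78 = 45.2 m.
Depth below ground = 76 − 45.2 = 31 m.

31 m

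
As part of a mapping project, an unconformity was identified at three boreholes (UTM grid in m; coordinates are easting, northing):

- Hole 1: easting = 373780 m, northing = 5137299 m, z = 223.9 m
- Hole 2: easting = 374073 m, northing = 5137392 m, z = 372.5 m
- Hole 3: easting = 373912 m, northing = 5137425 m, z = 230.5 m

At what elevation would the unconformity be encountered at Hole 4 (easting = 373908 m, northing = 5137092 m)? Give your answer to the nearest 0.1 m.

466.5 m

Two edge vectors: Hole 1→Hole 2 = (293, 93, 148.6), Hole 1→Hole 3 = (132, 126, 6.6).
Normal n = (Hole 1→Hole 2) × (Hole 1→Hole 3) = (-18109.8, 17681.4, 24642).
So ∂z/∂easting = −n_x/n_z = 0.734915997 and ∂z/∂northing = −n_y/n_z = −0.717531045.
Intercept c from Hole 1: 223.9 − 274696.90 + 3686171.52 = 3411698.52.
At (373908, 5137092): z = 274791.0 − 3686023.0 + 3411698.52 = 466.5 m.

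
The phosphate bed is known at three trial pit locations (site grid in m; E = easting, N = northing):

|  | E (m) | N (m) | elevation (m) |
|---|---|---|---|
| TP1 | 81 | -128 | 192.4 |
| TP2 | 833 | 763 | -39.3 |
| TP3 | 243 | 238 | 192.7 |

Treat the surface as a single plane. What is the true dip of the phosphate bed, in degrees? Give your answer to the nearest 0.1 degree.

Two edge vectors: TP1→TP2 = (752, 891, -231.7), TP1→TP3 = (162, 366, 0.3).
Normal n = (TP1→TP2) × (TP1→TP3) = (85069.5, -37761, 130890).
So ∂z/∂E = −n_x/n_z = −0.64993 and ∂z/∂N = −n_y/n_z = 0.28849.
Gradient magnitude |∇z| = √(a² + b²) = √(0.42241 + 0.08323) = 0.71108.
True dip = arctan(0.71108) = 35.4°, dipping toward ESE (azimuth ≈ 114°).

35.4°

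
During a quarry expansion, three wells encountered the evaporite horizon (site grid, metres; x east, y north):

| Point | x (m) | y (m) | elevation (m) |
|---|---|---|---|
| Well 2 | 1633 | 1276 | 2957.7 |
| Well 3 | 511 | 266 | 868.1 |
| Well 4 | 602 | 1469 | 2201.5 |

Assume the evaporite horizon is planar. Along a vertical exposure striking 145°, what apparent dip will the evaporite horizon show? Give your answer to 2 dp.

17.66°

Two edge vectors: Well 2→Well 3 = (-1122, -1010, -2089.6), Well 2→Well 4 = (-1031, 193, -756.2).
Normal n = (Well 2→Well 3) × (Well 2→Well 4) = (1167054.8, 1305921.2, -1257856).
So ∂z/∂x = −n_x/n_z = 0.92781 and ∂z/∂y = −n_y/n_z = 1.03821.
Unit vector along 145° is (sin 145°, cos 145°) = (0.5736, -0.8192).
Slope in that direction = a·(0.5736) + b·(-0.8192) = −0.31828.
Apparent dip = arctan|0.31828| = 17.66° (true dip is 54.3°, so apparent ≤ true as expected).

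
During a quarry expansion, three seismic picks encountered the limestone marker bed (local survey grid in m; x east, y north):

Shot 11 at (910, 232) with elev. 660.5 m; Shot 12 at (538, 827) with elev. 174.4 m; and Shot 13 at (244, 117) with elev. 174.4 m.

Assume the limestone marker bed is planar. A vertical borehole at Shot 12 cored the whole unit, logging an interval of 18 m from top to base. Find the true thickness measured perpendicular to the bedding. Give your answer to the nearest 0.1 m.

13.7 m

Let the plane be z = a·x + b·y + c.
Shot 12−Shot 11: −372a + 595b = −486.1;  Shot 13−Shot 11: −666a − 115b = −486.1.
Solving gives a = 0.78609, b = −0.32551.
|∇z| = √(a²+b²) = 0.85081, so dip δ = arctan(0.85081) = 40.39°.
True thickness = vertical thickness × cos δ = 18 × cos 40.39° = 13.7 m.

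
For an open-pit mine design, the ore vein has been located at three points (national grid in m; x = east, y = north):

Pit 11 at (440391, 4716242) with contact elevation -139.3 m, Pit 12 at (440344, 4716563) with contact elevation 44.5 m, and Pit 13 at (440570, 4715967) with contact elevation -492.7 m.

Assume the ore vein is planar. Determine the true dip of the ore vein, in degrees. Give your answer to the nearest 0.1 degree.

Let the plane be z = a·x + b·y + c.
Pit 12−Pit 11: −47a + 321b = 183.8;  Pit 13−Pit 11: 179a − 275b = −353.4.
Solving gives a = −1.41232, b = 0.36580.
Gradient magnitude |∇z| = √(a² + b²) = √(1.99466 + 0.13381) = 1.45893.
True dip = arctan(1.45893) = 55.6°, dipping toward ESE (azimuth ≈ 105°).

55.6°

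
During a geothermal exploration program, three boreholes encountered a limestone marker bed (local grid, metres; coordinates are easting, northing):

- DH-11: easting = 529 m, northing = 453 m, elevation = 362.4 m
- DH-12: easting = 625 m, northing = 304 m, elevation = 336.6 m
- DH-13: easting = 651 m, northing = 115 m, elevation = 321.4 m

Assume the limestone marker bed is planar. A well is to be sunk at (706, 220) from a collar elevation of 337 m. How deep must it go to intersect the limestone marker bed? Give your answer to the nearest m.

Let the plane be z = a·easting + b·northing + c.
DH-12−DH-11: 96a − 149b = −25.8;  DH-13−DH-11: 122a − 338b = −41.
Solving gives a = −0.18300, b = 0.05525.
Then c = 362.4 − a·529 − b·453 = 434.18.
At (706, 220): z_contact = −129.2 + 12.2 + 434.18 = 317.1 m.
Depth below ground = 337 − 317.1 = 20 m.

20 m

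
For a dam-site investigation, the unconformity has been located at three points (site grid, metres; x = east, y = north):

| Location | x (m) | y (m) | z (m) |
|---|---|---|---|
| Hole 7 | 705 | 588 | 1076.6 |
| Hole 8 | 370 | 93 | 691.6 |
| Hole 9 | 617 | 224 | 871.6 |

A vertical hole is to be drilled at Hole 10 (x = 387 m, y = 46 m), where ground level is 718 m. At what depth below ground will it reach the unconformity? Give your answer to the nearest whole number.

39 m

Let the plane be z = a·x + b·y + c.
Hole 8−Hole 7: −335a − 495b = −385;  Hole 9−Hole 7: −88a − 364b = −205.
Solving gives a = 0.49330, b = 0.44393.
Then c = 1076.6 − a·705 − b·588 = 467.79.
At (387, 46): z_contact = 190.9 + 20.4 + 467.79 = 679.1 m.
Depth below ground = 718 − 679.1 = 39 m.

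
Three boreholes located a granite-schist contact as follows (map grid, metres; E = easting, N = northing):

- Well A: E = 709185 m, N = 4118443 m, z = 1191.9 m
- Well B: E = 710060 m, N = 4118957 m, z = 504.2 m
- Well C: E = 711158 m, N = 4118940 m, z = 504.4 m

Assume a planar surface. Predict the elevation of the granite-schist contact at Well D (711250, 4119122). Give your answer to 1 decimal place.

Two edge vectors: Well A→Well B = (875, 514, -687.7), Well A→Well C = (1973, 497, -687.5).
Normal n = (Well A→Well B) × (Well A→Well C) = (-11588.1, -755269.6, -579247).
So ∂z/∂E = −n_x/n_z = −0.020005455 and ∂z/∂N = −n_y/n_z = −1.303881764.
Intercept c from Well A: 1191.9 + 14187.57 + 5369962.72 = 5385342.19.
At (711250, 4119122): z = −14228.9 − 5370848.1 + 5385342.19 = 265.3 m.

265.3 m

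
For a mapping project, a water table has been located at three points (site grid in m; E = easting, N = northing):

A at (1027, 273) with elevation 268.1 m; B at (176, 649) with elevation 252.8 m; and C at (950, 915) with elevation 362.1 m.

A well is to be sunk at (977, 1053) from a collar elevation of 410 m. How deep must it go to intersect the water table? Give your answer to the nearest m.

Two edge vectors: A→B = (-851, 376, -15.3), A→C = (-77, 642, 94).
Normal n = (A→B) × (A→C) = (45166.6, 81172.1, -517390).
So ∂z/∂E = −n_x/n_z = 0.08730 and ∂z/∂N = −n_y/n_z = 0.15689.
Intercept c from A: 268.1 − 89.65 − 42.83 = 135.62.
At (977, 1053): z_contact = 85.3 + 165.2 + 135.62 = 386.1 m.
Depth below ground = 410 − 386.1 = 24 m.

24 m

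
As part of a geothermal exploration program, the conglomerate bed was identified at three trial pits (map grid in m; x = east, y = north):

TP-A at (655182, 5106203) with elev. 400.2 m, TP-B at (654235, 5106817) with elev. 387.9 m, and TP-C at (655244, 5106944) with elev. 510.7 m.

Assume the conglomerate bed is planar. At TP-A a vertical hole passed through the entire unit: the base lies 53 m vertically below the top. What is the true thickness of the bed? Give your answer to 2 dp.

52.21 m

Two edge vectors: TP-A→TP-B = (-947, 614, -12.3), TP-A→TP-C = (62, 741, 110.5).
Normal n = (TP-A→TP-B) × (TP-A→TP-C) = (76961.3, 103880.9, -739795).
So ∂z/∂x = −n_x/n_z = 0.10403 and ∂z/∂y = −n_y/n_z = 0.14042.
|∇z| = √(a²+b²) = 0.17476, so dip δ = arctan(0.17476) = 9.91°.
True thickness = vertical thickness × cos δ = 53 × cos 9.91° = 52.21 m.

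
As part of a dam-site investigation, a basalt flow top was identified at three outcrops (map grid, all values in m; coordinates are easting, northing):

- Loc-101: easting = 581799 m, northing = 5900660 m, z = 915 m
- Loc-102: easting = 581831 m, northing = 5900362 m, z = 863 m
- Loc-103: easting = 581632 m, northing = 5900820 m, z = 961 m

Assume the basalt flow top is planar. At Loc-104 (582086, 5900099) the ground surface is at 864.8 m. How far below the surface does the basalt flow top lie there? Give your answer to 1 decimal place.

Two edge vectors: Loc-101→Loc-102 = (32, -298, -52), Loc-101→Loc-103 = (-167, 160, 46).
Normal n = (Loc-101→Loc-102) × (Loc-101→Loc-103) = (-5388, 7212, -44646).
So ∂z/∂easting = −n_x/n_z = −0.120682704 and ∂z/∂northing = −n_y/n_z = 0.161537428.
Intercept c from Loc-101: 915 + 70213.08 − 953177.44 = −882049.36.
At (582086, 5900099): z_contact = −70247.71 + 953086.82 − 882049.36 = 789.74 m.
Depth below ground = 864.8 − 789.74 = 75.1 m.

75.1 m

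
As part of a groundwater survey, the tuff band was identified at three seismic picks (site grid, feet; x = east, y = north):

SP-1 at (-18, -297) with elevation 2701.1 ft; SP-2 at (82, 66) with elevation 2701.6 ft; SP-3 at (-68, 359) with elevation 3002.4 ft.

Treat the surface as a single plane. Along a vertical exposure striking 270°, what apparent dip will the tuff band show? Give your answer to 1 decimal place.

52.5°

Let the plane be z = a·x + b·y + c.
SP-2−SP-1: 100a + 363b = 0.5;  SP-3−SP-1: −50a + 656b = 301.3.
Solving gives a = −1.30202, b = 0.36006.
Unit vector along 270° is (sin 270°, cos 270°) = (-1.0000, -0.0000).
Slope in that direction = a·(-1.0000) + b·(-0.0000) = 1.30202.
Apparent dip = arctan|1.30202| = 52.5° (true dip is 53.5°, so apparent ≤ true as expected).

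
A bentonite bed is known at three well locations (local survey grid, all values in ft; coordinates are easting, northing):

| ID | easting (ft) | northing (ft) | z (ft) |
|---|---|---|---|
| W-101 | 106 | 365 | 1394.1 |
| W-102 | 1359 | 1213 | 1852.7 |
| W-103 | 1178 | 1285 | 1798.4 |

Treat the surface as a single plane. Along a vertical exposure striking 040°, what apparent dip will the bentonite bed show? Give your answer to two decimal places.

14.34°

Let the plane be z = a·easting + b·northing + c.
W-102−W-101: 1253a + 848b = 458.6;  W-103−W-101: 1072a + 920b = 404.3.
Solving gives a = 0.32443, b = 0.06142.
Unit vector along 040° is (sin 40°, cos 40°) = (0.6428, 0.7660).
Slope in that direction = a·(0.6428) + b·(0.7660) = 0.25559.
Apparent dip = arctan|0.25559| = 14.34° (true dip is 18.3°, so apparent ≤ true as expected).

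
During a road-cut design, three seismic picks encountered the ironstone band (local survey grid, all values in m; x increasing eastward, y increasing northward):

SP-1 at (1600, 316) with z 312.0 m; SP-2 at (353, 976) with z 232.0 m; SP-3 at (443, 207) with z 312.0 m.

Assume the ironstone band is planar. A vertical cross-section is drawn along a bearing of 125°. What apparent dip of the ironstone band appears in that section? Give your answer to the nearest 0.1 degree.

3.8°

Let the plane be z = a·x + b·y + c.
SP-2−SP-1: −1247a + 660b = −80;  SP-3−SP-1: −1157a − 109b = 0.
Solving gives a = 0.00969, b = −0.10290.
Unit vector along 125° is (sin 125°, cos 125°) = (0.8192, -0.5736).
Slope in that direction = a·(0.8192) + b·(-0.5736) = 0.06696.
Apparent dip = arctan|0.06696| = 3.8° (true dip is 5.9°, so apparent ≤ true as expected).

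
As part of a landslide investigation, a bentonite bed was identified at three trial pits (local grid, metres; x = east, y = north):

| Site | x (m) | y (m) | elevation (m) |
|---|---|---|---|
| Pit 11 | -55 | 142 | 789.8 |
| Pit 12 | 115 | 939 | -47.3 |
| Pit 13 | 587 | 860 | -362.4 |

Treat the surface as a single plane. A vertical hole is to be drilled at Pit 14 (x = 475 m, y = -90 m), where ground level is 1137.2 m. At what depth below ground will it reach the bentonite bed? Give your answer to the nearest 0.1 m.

575.6 m

Two edge vectors: Pit 11→Pit 12 = (170, 797, -837.1), Pit 11→Pit 13 = (642, 718, -1152.2).
Normal n = (Pit 11→Pit 12) × (Pit 11→Pit 13) = (-317265.6, -341544.2, -389614).
So ∂z/∂x = −n_x/n_z = −0.81431 and ∂z/∂y = −n_y/n_z = −0.87662.
Intercept c from Pit 11: 789.8 − 44.79 + 124.48 = 869.49.
At (475, -90): z_contact = −386.80 + 78.90 + 869.49 = 561.59 m.
Depth below ground = 1137.2 − 561.59 = 575.6 m.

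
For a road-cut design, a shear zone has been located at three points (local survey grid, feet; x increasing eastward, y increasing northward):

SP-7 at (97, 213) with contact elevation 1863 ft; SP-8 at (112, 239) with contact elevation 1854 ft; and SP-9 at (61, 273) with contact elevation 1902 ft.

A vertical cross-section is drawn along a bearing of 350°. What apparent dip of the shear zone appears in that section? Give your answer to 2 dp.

Let the plane be z = a·x + b·y + c.
SP-8−SP-7: 15a + 26b = −9;  SP-9−SP-7: −36a + 60b = 39.
Solving gives a = −0.84641, b = 0.14216.
Unit vector along 350° is (sin 350°, cos 350°) = (-0.1736, 0.9848).
Slope in that direction = a·(-0.1736) + b·(0.9848) = 0.28697.
Apparent dip = arctan|0.28697| = 16.01° (true dip is 40.6°, so apparent ≤ true as expected).

16.01°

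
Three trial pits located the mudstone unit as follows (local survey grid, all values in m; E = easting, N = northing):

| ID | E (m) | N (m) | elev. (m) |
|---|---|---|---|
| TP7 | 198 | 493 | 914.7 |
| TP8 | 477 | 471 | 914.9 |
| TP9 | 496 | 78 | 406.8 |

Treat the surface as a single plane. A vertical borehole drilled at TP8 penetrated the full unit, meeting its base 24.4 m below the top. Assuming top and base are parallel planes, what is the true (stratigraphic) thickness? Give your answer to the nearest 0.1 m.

Two edge vectors: TP7→TP8 = (279, -22, 0.2), TP7→TP9 = (298, -415, -507.9).
Normal n = (TP7→TP8) × (TP7→TP9) = (11256.8, 141763.7, -109229).
So ∂z/∂E = −n_x/n_z = 0.10306 and ∂z/∂N = −n_y/n_z = 1.29786.
|∇z| = √(a²+b²) = 1.30194, so dip δ = arctan(1.30194) = 52.47°.
True thickness = vertical thickness × cos δ = 24.4 × cos 52.47° = 14.9 m.

14.9 m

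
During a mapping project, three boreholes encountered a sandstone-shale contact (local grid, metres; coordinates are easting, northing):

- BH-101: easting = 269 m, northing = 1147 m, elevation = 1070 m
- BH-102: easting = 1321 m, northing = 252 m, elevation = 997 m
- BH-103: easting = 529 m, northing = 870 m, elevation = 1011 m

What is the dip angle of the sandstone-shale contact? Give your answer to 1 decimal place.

Two edge vectors: BH-101→BH-102 = (1052, -895, -73), BH-101→BH-103 = (260, -277, -59).
Normal n = (BH-101→BH-102) × (BH-101→BH-103) = (32584, 43088, -58704).
So ∂z/∂easting = −n_x/n_z = 0.55506 and ∂z/∂northing = −n_y/n_z = 0.73399.
Gradient magnitude |∇z| = √(a² + b²) = √(0.30809 + 0.53874) = 0.92023.
True dip = arctan(0.92023) = 42.6°, dipping toward SW (azimuth ≈ 217°).

42.6°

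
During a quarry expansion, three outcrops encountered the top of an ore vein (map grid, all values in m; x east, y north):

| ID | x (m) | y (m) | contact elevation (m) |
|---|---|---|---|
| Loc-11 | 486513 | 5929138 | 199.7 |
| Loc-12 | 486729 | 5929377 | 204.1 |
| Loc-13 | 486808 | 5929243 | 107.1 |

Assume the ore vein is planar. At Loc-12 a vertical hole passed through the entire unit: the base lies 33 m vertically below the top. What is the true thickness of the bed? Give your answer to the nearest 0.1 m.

27.7 m

Let the plane be z = a·x + b·y + c.
Loc-12−Loc-11: 216a + 239b = 4.4;  Loc-13−Loc-11: 295a + 105b = −92.6.
Solving gives a = −0.47242, b = 0.44537.
|∇z| = √(a²+b²) = 0.64925, so dip δ = arctan(0.64925) = 32.99°.
True thickness = vertical thickness × cos δ = 33 × cos 32.99° = 27.7 m.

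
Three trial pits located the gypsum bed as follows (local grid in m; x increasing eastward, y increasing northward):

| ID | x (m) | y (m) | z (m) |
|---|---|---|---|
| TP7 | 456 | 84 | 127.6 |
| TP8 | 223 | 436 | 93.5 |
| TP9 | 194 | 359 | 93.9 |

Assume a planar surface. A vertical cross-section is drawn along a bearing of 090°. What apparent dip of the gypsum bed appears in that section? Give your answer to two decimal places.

5.04°

Two edge vectors: TP7→TP8 = (-233, 352, -34.1), TP7→TP9 = (-262, 275, -33.7).
Normal n = (TP7→TP8) × (TP7→TP9) = (-2484.9, 1082.1, 28149).
So ∂z/∂x = −n_x/n_z = 0.08828 and ∂z/∂y = −n_y/n_z = −0.03844.
Unit vector along 090° is (sin 90°, cos 90°) = (1.0000, 0.0000).
Slope in that direction = a·(1.0000) + b·(0.0000) = 0.08828.
Apparent dip = arctan|0.08828| = 5.04° (true dip is 5.5°, so apparent ≤ true as expected).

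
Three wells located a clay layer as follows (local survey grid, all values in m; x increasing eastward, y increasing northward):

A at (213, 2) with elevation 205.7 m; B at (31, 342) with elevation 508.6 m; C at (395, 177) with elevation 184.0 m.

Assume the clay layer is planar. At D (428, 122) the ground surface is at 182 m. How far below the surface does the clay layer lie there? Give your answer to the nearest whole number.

Two edge vectors: A→B = (-182, 340, 302.9), A→C = (182, 175, -21.7).
Normal n = (A→B) × (A→C) = (-60385.5, 51178.4, -93730).
So ∂z/∂x = −n_x/n_z = −0.64425 and ∂z/∂y = −n_y/n_z = 0.54602.
Intercept c from A: 205.7 + 137.23 − 1.09 = 341.83.
At (428, 122): z_contact = −275.7 + 66.6 + 341.83 = 132.7 m.
Depth below ground = 182 − 132.7 = 49 m.

49 m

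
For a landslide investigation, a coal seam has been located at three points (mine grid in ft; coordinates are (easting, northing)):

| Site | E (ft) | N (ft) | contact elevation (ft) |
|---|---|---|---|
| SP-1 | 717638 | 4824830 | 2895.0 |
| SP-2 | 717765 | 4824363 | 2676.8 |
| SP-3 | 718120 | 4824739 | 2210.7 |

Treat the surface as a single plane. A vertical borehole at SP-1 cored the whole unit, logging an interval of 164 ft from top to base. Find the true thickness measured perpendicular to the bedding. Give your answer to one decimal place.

Two edge vectors: SP-1→SP-2 = (127, -467, -218.2), SP-1→SP-3 = (482, -91, -684.3).
Normal n = (SP-1→SP-2) × (SP-1→SP-3) = (299711.9, -18266.3, 213537).
So ∂z/∂E = −n_x/n_z = −1.40356 and ∂z/∂N = −n_y/n_z = 0.08554.
|∇z| = √(a²+b²) = 1.40616, so dip δ = arctan(1.40616) = 54.58°.
True thickness = vertical thickness × cos δ = 164 × cos 54.58° = 95.0 ft.

95.0 ft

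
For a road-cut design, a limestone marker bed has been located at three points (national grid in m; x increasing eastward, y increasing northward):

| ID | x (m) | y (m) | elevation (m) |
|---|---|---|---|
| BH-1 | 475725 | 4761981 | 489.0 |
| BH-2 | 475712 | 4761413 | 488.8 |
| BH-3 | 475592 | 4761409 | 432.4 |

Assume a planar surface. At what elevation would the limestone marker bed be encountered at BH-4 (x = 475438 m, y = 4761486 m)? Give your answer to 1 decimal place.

359.2 m

Let the plane be z = a·x + b·y + c.
BH-2−BH-1: −13a − 568b = −0.2;  BH-3−BH-1: −133a − 572b = −56.6.
Solving gives a = 0.470347096, b = −0.010412874.
Then c = 489 − a·475725 − b·4761981 = −173680.97.
At (475438, 4761486): z = 223620.9 − 49580.8 − 173680.97 = 359.2 m.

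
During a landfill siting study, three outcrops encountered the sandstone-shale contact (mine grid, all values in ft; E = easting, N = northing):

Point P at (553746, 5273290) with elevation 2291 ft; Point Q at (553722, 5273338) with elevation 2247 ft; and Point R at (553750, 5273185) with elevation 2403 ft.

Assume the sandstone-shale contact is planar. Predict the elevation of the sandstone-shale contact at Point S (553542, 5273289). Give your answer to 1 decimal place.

Two edge vectors: Point P→Point Q = (-24, 48, -44), Point P→Point R = (4, -105, 112).
Normal n = (Point P→Point Q) × (Point P→Point R) = (756, 2512, 2328).
So ∂z/∂E = −n_x/n_z = −0.324742268 and ∂z/∂N = −n_y/n_z = −1.079037801.
Intercept c from Point P: 2291 + 179824.73 + 5690079.24 = 5872194.98.
At (553542, 5273289): z = −179758.5 − 5690078.2 + 5872194.98 = 2358.3 ft.

2358.3 ft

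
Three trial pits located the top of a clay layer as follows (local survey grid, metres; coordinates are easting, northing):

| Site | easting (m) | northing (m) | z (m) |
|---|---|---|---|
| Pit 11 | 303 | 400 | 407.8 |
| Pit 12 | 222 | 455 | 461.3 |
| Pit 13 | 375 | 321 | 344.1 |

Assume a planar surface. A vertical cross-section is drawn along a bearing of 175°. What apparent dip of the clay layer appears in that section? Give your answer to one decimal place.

29.2°

Two edge vectors: Pit 11→Pit 12 = (-81, 55, 53.5), Pit 11→Pit 13 = (72, -79, -63.7).
Normal n = (Pit 11→Pit 12) × (Pit 11→Pit 13) = (723, -1307.7, 2439).
So ∂z/∂easting = −n_x/n_z = −0.29643 and ∂z/∂northing = −n_y/n_z = 0.53616.
Unit vector along 175° is (sin 175°, cos 175°) = (0.0872, -0.9962).
Slope in that direction = a·(0.0872) + b·(-0.9962) = −0.55996.
Apparent dip = arctan|0.55996| = 29.2° (true dip is 31.5°, so apparent ≤ true as expected).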